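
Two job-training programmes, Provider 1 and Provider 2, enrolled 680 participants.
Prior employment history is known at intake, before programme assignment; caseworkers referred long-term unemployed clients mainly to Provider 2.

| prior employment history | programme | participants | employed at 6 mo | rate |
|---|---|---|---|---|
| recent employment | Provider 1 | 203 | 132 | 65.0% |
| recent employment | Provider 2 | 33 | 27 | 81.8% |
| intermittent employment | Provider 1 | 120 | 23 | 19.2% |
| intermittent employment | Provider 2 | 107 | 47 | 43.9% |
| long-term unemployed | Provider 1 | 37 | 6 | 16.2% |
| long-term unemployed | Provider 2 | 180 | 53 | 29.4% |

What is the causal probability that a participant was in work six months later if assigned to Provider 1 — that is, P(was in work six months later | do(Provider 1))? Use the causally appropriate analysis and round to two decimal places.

0.34

The stratified and pooled comparisons disagree (Provider 2 wins within each prior employment history; Provider 1 wins overall), so the answer turns on the causal role of prior employment history.
Since prior employment history is a pre-existing factor (not a product of the programme) and it affects the outcome on its own, it is a confounder. The stratified rates, not the pooled rate, identify the causal effect.
Standardising Provider 1 to the population prior employment history mix: 0.347·132/203 + 0.334·23/120 + 0.319·6/37 = 0.341.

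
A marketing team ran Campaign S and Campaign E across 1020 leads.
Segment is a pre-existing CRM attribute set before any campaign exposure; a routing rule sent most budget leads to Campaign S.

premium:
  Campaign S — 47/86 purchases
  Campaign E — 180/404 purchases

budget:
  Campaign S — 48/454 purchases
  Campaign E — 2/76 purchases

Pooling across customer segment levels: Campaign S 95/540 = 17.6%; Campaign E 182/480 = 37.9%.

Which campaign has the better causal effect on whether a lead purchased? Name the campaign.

Campaign S

The stratified and pooled comparisons disagree (Campaign S wins within each customer segment; Campaign E wins overall), so the answer turns on the causal role of customer segment.
Since customer segment is a pre-existing factor (not a product of the campaign) and it affects the outcome on its own, it is a confounder. The stratified rates, not the pooled rate, identify the causal effect.
Within each level — premium: 54.7% vs 44.6%; budget: 10.6% vs 2.6% — Campaign S is higher every time.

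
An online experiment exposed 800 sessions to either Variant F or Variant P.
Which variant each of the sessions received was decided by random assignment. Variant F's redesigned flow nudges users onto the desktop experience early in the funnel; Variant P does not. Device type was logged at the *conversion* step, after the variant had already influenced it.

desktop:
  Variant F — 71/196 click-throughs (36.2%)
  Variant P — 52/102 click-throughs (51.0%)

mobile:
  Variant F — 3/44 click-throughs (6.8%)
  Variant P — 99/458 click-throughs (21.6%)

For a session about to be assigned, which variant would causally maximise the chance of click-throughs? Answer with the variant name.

Variant F

The stratified and pooled comparisons disagree (Variant P wins within each device type; Variant F wins overall), so the answer turns on the causal role of device type.
Device type is downstream of the variant. One should not condition on a consequence of treatment, so the overall rates are the right comparison.
Pooled: Variant F 30.8% vs Variant P 27.0%; Variant F is higher overall.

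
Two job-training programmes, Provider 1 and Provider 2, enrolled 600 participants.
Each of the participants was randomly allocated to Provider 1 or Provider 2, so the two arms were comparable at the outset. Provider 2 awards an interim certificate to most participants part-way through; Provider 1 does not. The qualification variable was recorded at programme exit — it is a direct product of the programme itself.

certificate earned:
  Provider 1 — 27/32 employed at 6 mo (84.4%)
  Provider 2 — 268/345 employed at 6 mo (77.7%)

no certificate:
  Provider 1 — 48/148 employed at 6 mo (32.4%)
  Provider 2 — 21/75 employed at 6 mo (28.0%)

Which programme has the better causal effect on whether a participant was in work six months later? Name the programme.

Because the programme influences qualification attained during the programme, qualification attained during the programme is a post-treatment mediator, not a confounder. Stratifying on it would bias the estimate; the causal effect is the crude pooled difference.
Pooled: Provider 1 41.7% vs Provider 2 68.8%; Provider 2 is higher overall.

Provider 2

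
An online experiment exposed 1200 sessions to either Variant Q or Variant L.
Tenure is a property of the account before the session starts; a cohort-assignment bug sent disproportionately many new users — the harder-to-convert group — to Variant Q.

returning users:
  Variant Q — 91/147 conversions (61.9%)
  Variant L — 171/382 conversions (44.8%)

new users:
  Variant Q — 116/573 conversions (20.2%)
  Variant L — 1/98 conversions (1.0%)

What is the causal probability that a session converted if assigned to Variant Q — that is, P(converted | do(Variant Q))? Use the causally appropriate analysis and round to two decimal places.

Within every user tenure level Variant Q has the higher rate, yet pooled Variant L does — Simpson's reversal.
The imbalance in user tenure arose from how sessions were allocated, not from anything the variant did; and user tenure independently affects the outcome. The pooled gap is confounded — condition on user tenure.
Standardising Variant Q to the population user tenure mix: 0.441·91/147 + 0.559·116/573 = 0.386.

0.39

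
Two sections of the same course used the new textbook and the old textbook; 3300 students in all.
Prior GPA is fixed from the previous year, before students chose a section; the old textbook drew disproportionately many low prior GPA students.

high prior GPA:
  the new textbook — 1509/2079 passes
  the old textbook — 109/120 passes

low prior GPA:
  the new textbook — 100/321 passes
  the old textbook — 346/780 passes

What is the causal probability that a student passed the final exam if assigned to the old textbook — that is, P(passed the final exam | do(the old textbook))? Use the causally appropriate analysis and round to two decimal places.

The prior GPA band-specific comparison favours the old textbook throughout, but the pooled figures favour the new textbook. The question is whether to condition on prior GPA band.
Prior GPA band satisfies the back-door criterion: it is not a descendant of the teaching method, and it blocks the spurious path from teaching method to outcome. Adjusting for it (i.e., using the within-prior GPA band rates) gives the causal effect.
Standardising the old textbook to the population prior GPA band mix: 0.666·109/120 + 0.334·346/780 = 0.753.

0.75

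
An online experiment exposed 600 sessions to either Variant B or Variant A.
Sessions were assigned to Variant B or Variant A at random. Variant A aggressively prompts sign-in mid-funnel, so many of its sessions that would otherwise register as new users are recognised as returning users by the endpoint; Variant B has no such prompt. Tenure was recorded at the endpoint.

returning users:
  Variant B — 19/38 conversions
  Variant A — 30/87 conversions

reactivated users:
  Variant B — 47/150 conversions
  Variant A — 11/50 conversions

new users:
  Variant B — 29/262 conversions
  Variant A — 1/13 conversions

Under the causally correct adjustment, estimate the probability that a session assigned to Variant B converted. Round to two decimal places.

0.21

User tenure is recorded after the variant and is itself shifted by it — it sits on the causal path from variant to outcome. Conditioning on a mediator would strip out part of the effect we want; the pooled comparison gives the total causal effect.
So P(outcome | do(Variant B)) is just the pooled rate for Variant B: 95/450 = 0.211.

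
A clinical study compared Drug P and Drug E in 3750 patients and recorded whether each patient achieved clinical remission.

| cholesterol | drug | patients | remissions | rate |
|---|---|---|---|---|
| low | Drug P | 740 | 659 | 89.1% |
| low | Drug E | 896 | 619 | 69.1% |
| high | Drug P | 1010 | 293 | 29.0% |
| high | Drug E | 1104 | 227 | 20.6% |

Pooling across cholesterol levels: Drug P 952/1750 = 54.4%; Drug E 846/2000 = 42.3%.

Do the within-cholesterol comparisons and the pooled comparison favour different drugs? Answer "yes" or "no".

no

Within each cholesterol level (low 89.1% vs 69.1%; high 29.0% vs 20.6%), Drug P has the higher rate every time. Pooled: 54.4% vs 42.3% — Drug P has the higher rate overall. They agree.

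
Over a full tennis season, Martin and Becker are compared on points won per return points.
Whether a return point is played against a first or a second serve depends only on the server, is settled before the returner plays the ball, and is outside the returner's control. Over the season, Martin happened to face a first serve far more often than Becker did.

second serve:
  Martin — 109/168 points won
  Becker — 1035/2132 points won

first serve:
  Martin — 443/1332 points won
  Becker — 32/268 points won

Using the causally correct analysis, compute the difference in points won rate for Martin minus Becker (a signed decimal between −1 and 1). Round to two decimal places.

+0.18

Martin is higher inside every serve type stratum but Becker is higher in aggregate. Whether to stratify depends on how serve type relates to the player.
Serve type satisfies the back-door criterion: it is not a descendant of the player, and it blocks the spurious path from player to outcome. Adjusting for it (i.e., using the within-serve type rates) gives the causal effect.
Adjusting over the population distribution of serve type: 0.590·(0.649−0.485) + 0.410·(0.333−0.119) = +0.184.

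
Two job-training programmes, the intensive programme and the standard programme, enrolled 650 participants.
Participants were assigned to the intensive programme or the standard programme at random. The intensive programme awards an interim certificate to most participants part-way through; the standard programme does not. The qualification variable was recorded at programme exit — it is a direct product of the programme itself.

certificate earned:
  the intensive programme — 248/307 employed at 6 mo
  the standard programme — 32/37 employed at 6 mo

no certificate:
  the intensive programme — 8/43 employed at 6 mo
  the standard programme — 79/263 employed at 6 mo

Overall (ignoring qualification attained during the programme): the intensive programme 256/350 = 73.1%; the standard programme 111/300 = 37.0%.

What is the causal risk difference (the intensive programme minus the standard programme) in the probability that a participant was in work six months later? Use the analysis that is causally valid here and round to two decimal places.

the standard programme is higher inside every qualification attained during the programme stratum but the intensive programme is higher in aggregate. Whether to stratify depends on how qualification attained during the programme relates to the programme.
The distribution of qualification attained during the programme is itself part of what the programme does — it is an intermediate outcome. Holding it fixed would remove that part of the effect; the total effect is the pooled difference.
The causal difference is the pooled difference: 0.731 − 0.370 = +0.361.

+0.36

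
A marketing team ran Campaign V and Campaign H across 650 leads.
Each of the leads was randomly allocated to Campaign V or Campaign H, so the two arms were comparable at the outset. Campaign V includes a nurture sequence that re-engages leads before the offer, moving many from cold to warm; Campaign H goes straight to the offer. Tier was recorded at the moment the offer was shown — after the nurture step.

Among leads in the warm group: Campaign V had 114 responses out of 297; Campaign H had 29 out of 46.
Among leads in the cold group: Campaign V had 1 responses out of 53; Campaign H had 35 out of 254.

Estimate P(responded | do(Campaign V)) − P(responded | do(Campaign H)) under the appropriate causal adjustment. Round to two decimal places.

+0.12

Campaign H is higher inside every engagement tier stratum but Campaign V is higher in aggregate. Whether to stratify depends on how engagement tier relates to the campaign.
The distribution of engagement tier is itself part of what the campaign does — it is an intermediate outcome. Holding it fixed would remove that part of the effect; the total effect is the pooled difference.
The causal difference is the pooled difference: 0.329 − 0.213 = +0.115.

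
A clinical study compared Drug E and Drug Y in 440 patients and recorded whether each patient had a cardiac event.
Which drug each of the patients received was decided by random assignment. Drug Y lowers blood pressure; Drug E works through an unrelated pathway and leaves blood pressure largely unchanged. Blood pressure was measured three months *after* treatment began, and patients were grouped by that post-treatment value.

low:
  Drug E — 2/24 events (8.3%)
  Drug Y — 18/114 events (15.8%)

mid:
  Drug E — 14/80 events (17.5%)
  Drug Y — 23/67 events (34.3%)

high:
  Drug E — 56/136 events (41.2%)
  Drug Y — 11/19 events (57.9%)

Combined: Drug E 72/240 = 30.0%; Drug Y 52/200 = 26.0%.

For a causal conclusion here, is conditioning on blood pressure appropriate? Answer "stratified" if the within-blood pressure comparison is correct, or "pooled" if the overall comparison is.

The stratified and pooled comparisons disagree (Drug E wins within each blood pressure; Drug Y wins overall), so the answer turns on the causal role of blood pressure.
Blood pressure is downstream of the drug. One should not condition on a consequence of treatment, so the overall rates are the right comparison.
Pooled: Drug E 30.0% vs Drug Y 26.0%; Drug Y is lower overall.

pooled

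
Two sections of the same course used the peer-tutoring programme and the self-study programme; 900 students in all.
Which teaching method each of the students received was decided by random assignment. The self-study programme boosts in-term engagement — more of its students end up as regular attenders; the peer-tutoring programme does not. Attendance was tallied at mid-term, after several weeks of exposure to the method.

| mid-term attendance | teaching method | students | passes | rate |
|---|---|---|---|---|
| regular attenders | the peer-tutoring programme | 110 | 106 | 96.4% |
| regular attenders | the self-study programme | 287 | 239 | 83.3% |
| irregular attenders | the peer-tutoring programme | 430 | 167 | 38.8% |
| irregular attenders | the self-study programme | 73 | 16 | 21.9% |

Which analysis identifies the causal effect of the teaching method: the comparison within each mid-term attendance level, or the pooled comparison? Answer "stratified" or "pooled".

pooled

Within every mid-term attendance level the peer-tutoring programme has the higher rate, yet pooled the self-study programme does — Simpson's reversal.
The distribution of mid-term attendance is itself part of what the teaching method does — it is an intermediate outcome. Holding it fixed would remove that part of the effect; the total effect is the pooled difference.
Pooled: the peer-tutoring programme 50.6% vs the self-study programme 70.8%; the self-study programme is higher overall.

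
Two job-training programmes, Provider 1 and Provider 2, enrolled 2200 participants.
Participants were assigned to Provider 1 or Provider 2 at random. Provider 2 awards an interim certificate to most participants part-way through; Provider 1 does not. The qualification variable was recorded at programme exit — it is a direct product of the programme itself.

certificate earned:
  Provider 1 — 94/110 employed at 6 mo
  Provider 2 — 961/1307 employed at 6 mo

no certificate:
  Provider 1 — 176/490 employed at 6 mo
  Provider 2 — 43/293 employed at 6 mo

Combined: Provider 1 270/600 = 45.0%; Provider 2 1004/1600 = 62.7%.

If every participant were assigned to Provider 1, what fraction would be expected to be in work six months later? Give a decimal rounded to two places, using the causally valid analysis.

The stratified and pooled comparisons disagree (Provider 1 wins within each qualification attained during the programme; Provider 2 wins overall), so the answer turns on the causal role of qualification attained during the programme.
Qualification attained during the programme is recorded after the programme and is itself shifted by it — it sits on the causal path from programme to outcome. Conditioning on a mediator would strip out part of the effect we want; the pooled comparison gives the total causal effect.
So P(outcome | do(Provider 1)) is just the pooled rate for Provider 1: 270/600 = 0.450.

0.45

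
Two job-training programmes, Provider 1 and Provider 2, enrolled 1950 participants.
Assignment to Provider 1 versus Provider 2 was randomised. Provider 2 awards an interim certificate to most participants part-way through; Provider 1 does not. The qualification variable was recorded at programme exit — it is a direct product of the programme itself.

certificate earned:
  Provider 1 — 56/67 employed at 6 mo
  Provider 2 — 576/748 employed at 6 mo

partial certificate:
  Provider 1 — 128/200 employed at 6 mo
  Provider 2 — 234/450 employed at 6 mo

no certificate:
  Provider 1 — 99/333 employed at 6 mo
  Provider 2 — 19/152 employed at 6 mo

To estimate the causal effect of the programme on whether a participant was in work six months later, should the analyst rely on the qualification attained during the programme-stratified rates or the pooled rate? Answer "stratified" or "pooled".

Within every qualification attained during the programme level Provider 1 has the higher rate, yet pooled Provider 2 does — Simpson's reversal.
Qualification attained during the programme is downstream of the programme. One should not condition on a consequence of treatment, so the overall rates are the right comparison.
Pooled: Provider 1 47.2% vs Provider 2 61.4%; Provider 2 is higher overall.

pooled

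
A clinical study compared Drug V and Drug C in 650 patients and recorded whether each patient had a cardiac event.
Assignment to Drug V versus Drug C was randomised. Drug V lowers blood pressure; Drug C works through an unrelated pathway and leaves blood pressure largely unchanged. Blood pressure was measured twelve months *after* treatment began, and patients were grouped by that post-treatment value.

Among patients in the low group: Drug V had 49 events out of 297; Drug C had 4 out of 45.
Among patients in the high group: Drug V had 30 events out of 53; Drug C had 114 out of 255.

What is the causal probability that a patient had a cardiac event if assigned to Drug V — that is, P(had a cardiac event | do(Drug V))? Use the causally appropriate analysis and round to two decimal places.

0.23

The blood pressure-specific comparison favours Drug C throughout, but the pooled figures favour Drug V. The question is whether to condition on blood pressure.
Blood pressure here is a post-treatment variable shaped by the drug; conditioning on it would introduce bias rather than remove it. The overall comparison is the causal one.
So P(outcome | do(Drug V)) is just the pooled rate for Drug V: 79/350 = 0.226.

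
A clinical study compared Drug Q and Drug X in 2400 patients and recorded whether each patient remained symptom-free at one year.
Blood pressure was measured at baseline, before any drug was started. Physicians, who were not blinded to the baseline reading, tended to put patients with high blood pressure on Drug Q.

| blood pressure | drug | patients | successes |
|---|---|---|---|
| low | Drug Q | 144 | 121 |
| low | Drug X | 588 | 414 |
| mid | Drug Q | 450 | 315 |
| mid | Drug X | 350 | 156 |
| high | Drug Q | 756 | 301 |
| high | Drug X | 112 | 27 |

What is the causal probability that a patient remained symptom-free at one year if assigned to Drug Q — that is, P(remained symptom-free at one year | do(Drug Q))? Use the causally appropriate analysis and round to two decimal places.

0.63

Nothing the drug does changes blood pressure; the imbalance is an allocation artefact. With blood pressure also predicting the outcome, the pooled figure is confounded, and the within-stratum comparison is the causal one.
Standardising Drug Q to the population blood pressure mix: 0.305·121/144 + 0.333·315/450 + 0.362·301/756 = 0.634.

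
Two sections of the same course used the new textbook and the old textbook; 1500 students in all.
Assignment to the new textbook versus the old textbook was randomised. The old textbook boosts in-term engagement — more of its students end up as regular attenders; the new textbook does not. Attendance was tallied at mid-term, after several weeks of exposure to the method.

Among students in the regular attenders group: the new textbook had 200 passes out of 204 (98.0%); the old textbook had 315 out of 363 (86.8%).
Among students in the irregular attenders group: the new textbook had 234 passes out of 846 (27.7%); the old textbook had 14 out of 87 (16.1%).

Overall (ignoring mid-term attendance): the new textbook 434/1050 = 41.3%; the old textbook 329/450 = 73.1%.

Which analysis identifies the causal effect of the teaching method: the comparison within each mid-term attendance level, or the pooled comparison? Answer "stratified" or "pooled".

the new textbook is higher inside every mid-term attendance stratum but the old textbook is higher in aggregate. Whether to stratify depends on how mid-term attendance relates to the teaching method.
Stratifying would compare teaching methods among students the teaching methods themselves sorted into mid-term attendance groups — a form of selection on an intermediate. The unconditioned pooled rates give the total causal effect.
Pooled: the new textbook 41.3% vs the old textbook 73.1%; the old textbook is higher overall.

pooled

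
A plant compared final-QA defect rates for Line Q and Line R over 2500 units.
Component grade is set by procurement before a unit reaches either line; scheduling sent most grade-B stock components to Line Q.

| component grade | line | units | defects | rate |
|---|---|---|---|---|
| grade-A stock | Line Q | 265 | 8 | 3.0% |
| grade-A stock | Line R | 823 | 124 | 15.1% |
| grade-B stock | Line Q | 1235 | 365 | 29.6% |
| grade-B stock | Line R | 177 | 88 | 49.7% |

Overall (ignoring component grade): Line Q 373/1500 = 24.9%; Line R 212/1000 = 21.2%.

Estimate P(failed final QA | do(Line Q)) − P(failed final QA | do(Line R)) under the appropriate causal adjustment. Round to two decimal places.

-0.17

Component grade differs across lines for reasons unrelated to any effect of the line itself, and it separately predicts the outcome — a classic confounder. We must compare within component grade levels.
Adjusting over the population distribution of component grade: 0.435·(0.030−0.151) + 0.565·(0.296−0.497) = -0.166.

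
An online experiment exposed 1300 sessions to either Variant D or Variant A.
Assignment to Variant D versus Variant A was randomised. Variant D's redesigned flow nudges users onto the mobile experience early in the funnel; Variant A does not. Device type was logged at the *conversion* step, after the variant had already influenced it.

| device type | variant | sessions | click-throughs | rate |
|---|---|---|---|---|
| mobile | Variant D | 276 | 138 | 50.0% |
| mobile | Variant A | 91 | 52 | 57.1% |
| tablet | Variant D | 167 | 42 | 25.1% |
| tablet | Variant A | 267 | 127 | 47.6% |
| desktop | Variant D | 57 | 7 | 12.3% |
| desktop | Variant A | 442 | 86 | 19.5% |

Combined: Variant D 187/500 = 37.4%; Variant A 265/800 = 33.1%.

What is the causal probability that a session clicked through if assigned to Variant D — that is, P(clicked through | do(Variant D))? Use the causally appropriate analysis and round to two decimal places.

The stratified and pooled comparisons disagree (Variant A wins within each device type; Variant D wins overall), so the answer turns on the causal role of device type.
The distribution of device type is itself part of what the variant does — it is an intermediate outcome. Holding it fixed would remove that part of the effect; the total effect is the pooled difference.
So P(outcome | do(Variant D)) is just the pooled rate for Variant D: 187/500 = 0.374.

0.37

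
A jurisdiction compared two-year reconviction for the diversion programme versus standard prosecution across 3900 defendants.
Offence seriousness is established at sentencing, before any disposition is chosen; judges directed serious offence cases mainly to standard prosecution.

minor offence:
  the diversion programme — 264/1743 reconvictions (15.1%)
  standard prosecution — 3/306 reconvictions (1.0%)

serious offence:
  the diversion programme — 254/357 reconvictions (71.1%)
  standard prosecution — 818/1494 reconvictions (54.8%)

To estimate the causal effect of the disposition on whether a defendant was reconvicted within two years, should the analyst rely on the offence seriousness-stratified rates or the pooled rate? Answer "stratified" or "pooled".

The stratified and pooled comparisons disagree (standard prosecution wins within each offence seriousness; the diversion programme wins overall), so the answer turns on the causal role of offence seriousness.
Since offence seriousness is a pre-existing factor (not a product of the disposition) and it affects the outcome on its own, it is a confounder. The stratified rates, not the pooled rate, identify the causal effect.
Within each level — minor offence: 15.1% vs 1.0%; serious offence: 71.1% vs 54.8% — standard prosecution is lower every time.

stratified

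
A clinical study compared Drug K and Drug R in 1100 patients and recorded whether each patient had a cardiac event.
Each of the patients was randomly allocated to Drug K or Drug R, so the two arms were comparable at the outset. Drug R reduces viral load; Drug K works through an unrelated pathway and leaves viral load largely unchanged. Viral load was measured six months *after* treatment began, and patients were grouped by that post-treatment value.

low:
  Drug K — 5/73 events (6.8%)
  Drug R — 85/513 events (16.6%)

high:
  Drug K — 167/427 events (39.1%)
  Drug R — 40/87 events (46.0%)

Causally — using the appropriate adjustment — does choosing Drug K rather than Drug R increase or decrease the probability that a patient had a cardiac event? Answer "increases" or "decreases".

increases

Viral load is downstream of the drug. One should not condition on a consequence of treatment, so the overall rates are the right comparison.
Pooled: Drug K 34.4% vs Drug R 20.8%; Drug R is lower overall.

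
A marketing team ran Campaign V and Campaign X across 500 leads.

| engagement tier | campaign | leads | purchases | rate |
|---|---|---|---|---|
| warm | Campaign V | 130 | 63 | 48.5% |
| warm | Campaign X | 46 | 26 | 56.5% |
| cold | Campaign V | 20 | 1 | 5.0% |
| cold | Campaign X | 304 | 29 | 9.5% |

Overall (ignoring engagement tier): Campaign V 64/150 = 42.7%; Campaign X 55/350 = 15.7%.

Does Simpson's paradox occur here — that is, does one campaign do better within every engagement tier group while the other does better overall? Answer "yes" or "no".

Within each engagement tier level (warm 48.5% vs 56.5%; cold 5.0% vs 9.5%), Campaign X has the higher rate every time. Pooled: 42.7% vs 15.7% — Campaign V has the higher rate overall. The two comparisons disagree.

yes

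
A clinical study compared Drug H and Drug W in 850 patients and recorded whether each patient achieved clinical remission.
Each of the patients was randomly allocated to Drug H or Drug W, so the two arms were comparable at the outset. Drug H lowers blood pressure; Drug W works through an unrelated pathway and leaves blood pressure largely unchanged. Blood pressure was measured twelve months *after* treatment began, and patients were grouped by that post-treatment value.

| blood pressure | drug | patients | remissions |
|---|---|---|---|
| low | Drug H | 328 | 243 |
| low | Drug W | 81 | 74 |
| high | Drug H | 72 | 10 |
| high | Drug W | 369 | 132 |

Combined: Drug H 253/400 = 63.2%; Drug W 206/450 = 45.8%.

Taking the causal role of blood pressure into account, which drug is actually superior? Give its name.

Because the drug influences blood pressure, blood pressure is a post-treatment mediator, not a confounder. Stratifying on it would bias the estimate; the causal effect is the crude pooled difference.
Pooled: Drug H 63.2% vs Drug W 45.8%; Drug H is higher overall.

Drug H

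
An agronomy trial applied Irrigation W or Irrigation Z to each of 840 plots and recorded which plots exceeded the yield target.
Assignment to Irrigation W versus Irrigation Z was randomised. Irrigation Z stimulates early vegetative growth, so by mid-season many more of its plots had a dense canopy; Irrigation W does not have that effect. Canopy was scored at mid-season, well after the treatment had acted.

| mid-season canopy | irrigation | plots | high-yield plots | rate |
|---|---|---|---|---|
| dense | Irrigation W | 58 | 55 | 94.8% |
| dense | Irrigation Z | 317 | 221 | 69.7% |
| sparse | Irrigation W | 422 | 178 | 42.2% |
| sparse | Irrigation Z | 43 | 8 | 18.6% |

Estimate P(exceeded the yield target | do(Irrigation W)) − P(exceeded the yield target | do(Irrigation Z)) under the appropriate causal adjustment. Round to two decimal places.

-0.15

The stratified and pooled comparisons disagree (Irrigation W wins within each mid-season canopy; Irrigation Z wins overall), so the answer turns on the causal role of mid-season canopy.
Mid-season canopy lies on the pathway irrigation → mid-season canopy → outcome, so adjusting for it blocks the indirect effect. For the total causal effect of irrigation, use the unadjusted pooled rates.
The causal difference is the pooled difference: 0.485 − 0.636 = -0.151.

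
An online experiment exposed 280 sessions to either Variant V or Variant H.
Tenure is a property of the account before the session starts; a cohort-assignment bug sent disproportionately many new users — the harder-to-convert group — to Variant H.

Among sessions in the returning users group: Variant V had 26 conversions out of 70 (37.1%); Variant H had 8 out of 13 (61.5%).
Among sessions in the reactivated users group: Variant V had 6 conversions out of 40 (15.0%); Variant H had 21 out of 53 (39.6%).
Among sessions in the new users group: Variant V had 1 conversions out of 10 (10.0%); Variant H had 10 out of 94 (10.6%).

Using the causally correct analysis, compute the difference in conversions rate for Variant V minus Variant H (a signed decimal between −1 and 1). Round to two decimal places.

Within every user tenure level Variant H has the higher rate, yet pooled Variant V does — Simpson's reversal.
Since user tenure is a pre-existing factor (not a product of the variant) and it affects the outcome on its own, it is a confounder. The stratified rates, not the pooled rate, identify the causal effect.
Adjusting over the population distribution of user tenure: 0.296·(0.371−0.615) + 0.332·(0.150−0.396) + 0.371·(0.100−0.106) = -0.156.

-0.16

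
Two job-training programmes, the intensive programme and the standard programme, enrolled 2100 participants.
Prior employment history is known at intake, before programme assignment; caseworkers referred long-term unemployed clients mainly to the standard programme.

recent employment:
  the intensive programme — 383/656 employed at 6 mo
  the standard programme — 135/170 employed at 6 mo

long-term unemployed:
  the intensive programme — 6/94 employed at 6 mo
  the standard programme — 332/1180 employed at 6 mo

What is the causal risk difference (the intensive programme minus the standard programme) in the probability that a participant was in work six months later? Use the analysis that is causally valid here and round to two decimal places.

Prior employment history is set before the programme has any effect — it is not caused by the programme — and it independently drives the outcome. That makes it a confounder, so the causal comparison is within prior employment history levels.
Adjusting over the population distribution of prior employment history: 0.393·(0.584−0.794) + 0.607·(0.064−0.281) = -0.215.

-0.21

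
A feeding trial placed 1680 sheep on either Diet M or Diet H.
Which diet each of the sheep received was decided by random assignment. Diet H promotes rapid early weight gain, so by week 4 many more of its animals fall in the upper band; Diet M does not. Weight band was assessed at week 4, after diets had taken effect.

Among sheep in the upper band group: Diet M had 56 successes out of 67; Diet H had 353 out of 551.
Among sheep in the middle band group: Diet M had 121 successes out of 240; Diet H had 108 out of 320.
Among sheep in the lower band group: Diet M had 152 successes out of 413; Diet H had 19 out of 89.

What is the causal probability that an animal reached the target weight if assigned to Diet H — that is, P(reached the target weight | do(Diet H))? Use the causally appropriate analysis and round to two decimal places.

0.50

The distribution of week-4 weight band is itself part of what the diet does — it is an intermediate outcome. Holding it fixed would remove that part of the effect; the total effect is the pooled difference.
So P(outcome | do(Diet H)) is just the pooled rate for Diet H: 480/960 = 0.500.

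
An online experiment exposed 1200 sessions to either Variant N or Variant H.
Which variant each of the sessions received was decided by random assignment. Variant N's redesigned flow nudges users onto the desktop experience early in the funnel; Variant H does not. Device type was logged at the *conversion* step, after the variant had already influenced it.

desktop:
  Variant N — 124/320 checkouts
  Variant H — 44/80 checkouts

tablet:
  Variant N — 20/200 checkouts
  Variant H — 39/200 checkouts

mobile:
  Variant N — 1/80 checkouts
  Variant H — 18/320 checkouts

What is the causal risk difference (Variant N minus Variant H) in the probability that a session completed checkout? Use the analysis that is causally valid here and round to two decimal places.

+0.07

The device type-specific comparison favours Variant H throughout, but the pooled figures favour Variant N. The question is whether to condition on device type.
Because the variant influences device type, device type is a post-treatment mediator, not a confounder. Stratifying on it would bias the estimate; the causal effect is the crude pooled difference.
The causal difference is the pooled difference: 0.242 − 0.168 = +0.073.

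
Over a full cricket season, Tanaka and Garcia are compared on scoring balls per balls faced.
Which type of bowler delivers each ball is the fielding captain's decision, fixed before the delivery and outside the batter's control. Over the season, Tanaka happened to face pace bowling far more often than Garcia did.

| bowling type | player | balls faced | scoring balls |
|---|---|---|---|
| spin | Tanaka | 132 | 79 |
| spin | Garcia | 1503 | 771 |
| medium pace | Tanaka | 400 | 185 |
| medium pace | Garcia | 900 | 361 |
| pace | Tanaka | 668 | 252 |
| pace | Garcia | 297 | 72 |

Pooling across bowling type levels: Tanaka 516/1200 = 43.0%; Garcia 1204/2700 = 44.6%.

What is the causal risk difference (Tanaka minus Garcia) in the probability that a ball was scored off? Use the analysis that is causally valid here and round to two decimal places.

The imbalance in bowling type arose from how balls faced were allocated, not from anything the player did; and bowling type independently affects the outcome. The pooled gap is confounded — condition on bowling type.
Adjusting over the population distribution of bowling type: 0.419·(0.598−0.513) + 0.333·(0.463−0.401) + 0.247·(0.377−0.242) = +0.090.

+0.09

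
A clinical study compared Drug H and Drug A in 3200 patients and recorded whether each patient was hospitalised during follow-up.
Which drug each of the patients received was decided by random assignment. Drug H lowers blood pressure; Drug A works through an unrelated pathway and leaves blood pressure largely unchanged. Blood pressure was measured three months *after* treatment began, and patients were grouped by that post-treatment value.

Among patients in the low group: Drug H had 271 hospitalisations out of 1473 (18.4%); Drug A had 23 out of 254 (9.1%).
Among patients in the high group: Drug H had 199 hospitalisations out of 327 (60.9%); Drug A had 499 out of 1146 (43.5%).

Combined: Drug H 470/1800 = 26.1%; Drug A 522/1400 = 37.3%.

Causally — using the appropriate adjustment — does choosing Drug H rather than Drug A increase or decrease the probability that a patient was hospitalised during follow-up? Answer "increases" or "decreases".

The stratified and pooled comparisons disagree (Drug A wins within each blood pressure; Drug H wins overall), so the answer turns on the causal role of blood pressure.
Blood pressure is recorded after the drug and is itself shifted by it — it sits on the causal path from drug to outcome. Conditioning on a mediator would strip out part of the effect we want; the pooled comparison gives the total causal effect.
Pooled: Drug H 26.1% vs Drug A 37.3%; Drug H is lower overall.

decreases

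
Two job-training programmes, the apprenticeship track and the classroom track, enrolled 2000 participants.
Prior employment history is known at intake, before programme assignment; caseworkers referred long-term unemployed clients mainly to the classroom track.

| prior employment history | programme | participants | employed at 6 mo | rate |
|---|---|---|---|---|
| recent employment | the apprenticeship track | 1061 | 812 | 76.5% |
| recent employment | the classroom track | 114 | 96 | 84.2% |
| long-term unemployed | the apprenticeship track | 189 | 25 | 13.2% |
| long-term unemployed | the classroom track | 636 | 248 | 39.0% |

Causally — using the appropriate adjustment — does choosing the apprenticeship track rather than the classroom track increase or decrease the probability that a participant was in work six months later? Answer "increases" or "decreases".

the classroom track is higher inside every prior employment history stratum but the apprenticeship track is higher in aggregate. Whether to stratify depends on how prior employment history relates to the programme.
Prior employment history satisfies the back-door criterion: it is not a descendant of the programme, and it blocks the spurious path from programme to outcome. Adjusting for it (i.e., using the within-prior employment history rates) gives the causal effect.
Within each level — recent employment: 76.5% vs 84.2%; long-term unemployed: 13.2% vs 39.0% — the classroom track is higher every time.

decreases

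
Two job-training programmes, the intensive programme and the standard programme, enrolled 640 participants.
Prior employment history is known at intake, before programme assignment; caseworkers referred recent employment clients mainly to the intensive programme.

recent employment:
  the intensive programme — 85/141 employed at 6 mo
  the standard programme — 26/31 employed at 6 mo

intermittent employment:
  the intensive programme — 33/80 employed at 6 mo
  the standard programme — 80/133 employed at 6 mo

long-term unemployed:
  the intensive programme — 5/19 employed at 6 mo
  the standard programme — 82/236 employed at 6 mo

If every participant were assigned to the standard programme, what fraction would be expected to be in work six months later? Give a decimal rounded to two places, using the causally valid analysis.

0.56

Within every prior employment history level the standard programme has the higher rate, yet pooled the intensive programme does — Simpson's reversal.
Prior employment history differs across programmes for reasons unrelated to any effect of the programme itself, and it separately predicts the outcome — a classic confounder. We must compare within prior employment history levels.
Standardising the standard programme to the population prior employment history mix: 0.269·26/31 + 0.333·80/133 + 0.398·82/236 = 0.564.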